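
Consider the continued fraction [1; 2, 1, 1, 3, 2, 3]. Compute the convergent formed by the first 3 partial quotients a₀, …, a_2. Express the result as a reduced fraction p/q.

4/3

Collapse the nested fraction from the inside out:
Start with 1.
2 + 1/(1/1) = 2 + 1/1 = 3/1
1 + 1/(3/1) = 1 + 1/3 = 4/3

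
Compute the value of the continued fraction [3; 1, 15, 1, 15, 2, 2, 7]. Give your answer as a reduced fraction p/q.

Starting at the tail and folding back:
Start with 7.
2 + 1/(7/1) = 2 + 1/7 = 15/7
2 + 1/(15/7) = 2 + 7/15 = 37/15
15 + 1/(37/15) = 15 + 15/37 = 570/37
1 + 1/(570/37) = 1 + 37/570 = 607/570
15 + 1/(607/570) = 15 + 570/607 = 9675/607
1 + 1/(9675/607) = 1 + 607/9675 = 10282/9675
3 + 1/(10282/9675) = 3 + 9675/10282 = 40521/10282

40521/10282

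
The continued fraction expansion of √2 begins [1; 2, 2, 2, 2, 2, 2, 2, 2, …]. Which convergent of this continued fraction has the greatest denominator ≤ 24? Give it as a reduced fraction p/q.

a_0 = 1: 1/1  (≤ bound)
a_1 = 2: 3/2  (≤ bound)
a_2 = 2: 7/5  (≤ bound)
a_3 = 2: 17/12  (≤ bound)
a_4 = 2: 41/29  (> 24, stop)

17/12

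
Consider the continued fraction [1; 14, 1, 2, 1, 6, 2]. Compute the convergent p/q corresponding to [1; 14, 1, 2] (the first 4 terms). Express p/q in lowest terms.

47/44

a_0 = 1: 1/1
a_1 = 14: 15/14
a_2 = 1: 16/15
a_3 = 2: 47/44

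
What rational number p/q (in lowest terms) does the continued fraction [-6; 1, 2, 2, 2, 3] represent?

Use the convergent recurrence hₖ = aₖ·hₖ₋₁ + hₖ₋₂ (and likewise for the denominators kₖ):
a_0 = -6: -6/1
a_1 = 1: -5/1
a_2 = 2: -16/3
a_3 = 2: -37/7
a_4 = 2: -90/17
a_5 = 3: -307/58

-307/58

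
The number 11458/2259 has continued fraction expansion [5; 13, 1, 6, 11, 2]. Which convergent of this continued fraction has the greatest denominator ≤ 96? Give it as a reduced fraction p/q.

List convergents until the denominator exceeds the bound:
a_0 = 5: 5/1  (≤ bound)
a_1 = 13: 66/13  (≤ bound)
a_2 = 1: 71/14  (≤ bound)
a_3 = 6: 492/97  (> 96, stop)

71/14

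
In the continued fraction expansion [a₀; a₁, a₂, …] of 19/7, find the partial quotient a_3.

2

19 ÷ 7 → quotient 2, remainder 5
7 ÷ 5 → quotient 1, remainder 2
5 ÷ 2 → quotient 2, remainder 1
2 ÷ 1 → quotient 2, remainder 0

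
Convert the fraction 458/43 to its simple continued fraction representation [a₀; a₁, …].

⌊458/43⌋ = 10, remainder 28
⌊43/28⌋ = 1, remainder 15
⌊28/15⌋ = 1, remainder 13
⌊15/13⌋ = 1, remainder 2
⌊13/2⌋ = 6, remainder 1
⌊2/1⌋ = 2, remainder 0

[10; 1, 1, 1, 6, 2]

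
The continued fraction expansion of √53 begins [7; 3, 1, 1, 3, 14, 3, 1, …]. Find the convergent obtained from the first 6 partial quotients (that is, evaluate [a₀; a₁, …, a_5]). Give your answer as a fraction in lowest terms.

Compute successive convergents:
a_0 = 7: 7/1
a_1 = 3: 22/3
a_2 = 1: 29/4
a_3 = 1: 51/7
a_4 = 3: 182/25
a_5 = 14: 2599/357

2599/357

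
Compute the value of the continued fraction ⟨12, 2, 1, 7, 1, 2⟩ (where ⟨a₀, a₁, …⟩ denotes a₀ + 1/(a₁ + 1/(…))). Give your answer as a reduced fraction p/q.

Start with 2.
1 + 1/(2/1) = 1 + 1/2 = 3/2
7 + 1/(3/2) = 7 + 2/3 = 23/3
1 + 1/(23/3) = 1 + 3/23 = 26/23
2 + 1/(26/23) = 2 + 23/26 = 75/26
12 + 1/(75/26) = 12 + 26/75 = 926/75

926/75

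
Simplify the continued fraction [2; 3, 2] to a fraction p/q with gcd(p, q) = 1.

Start with 2.
3 + 1/(2/1) = 3 + 1/2 = 7/2
2 + 1/(7/2) = 2 + 2/7 = 16/7

16/7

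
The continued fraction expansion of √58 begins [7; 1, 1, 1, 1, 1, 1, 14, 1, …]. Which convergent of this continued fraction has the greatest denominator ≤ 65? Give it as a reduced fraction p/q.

99/13

List convergents until the denominator exceeds the bound:
a_0 = 7: 7/1  (≤ bound)
a_1 = 1: 8/1  (≤ bound)
a_2 = 1: 15/2  (≤ bound)
a_3 = 1: 23/3  (≤ bound)
a_4 = 1: 38/5  (≤ bound)
a_5 = 1: 61/8  (≤ bound)
a_6 = 1: 99/13  (≤ bound)
a_7 = 14: 1447/190  (> 65, stop)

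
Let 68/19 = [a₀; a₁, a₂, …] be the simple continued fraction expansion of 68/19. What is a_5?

2

Repeatedly divide and take the remainder:
⌊68/19⌋ = 3, remainder 11
⌊19/11⌋ = 1, remainder 8
⌊11/8⌋ = 1, remainder 3
⌊8/3⌋ = 2, remainder 2
⌊3/2⌋ = 1, remainder 1
⌊2/1⌋ = 2, remainder 0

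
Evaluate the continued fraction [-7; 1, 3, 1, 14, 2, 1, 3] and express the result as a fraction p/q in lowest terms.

-5173/834

a_0 = -7: -7/1
a_1 = 1: -6/1
a_2 = 3: -25/4
a_3 = 1: -31/5
a_4 = 14: -459/74
a_5 = 2: -949/153
a_6 = 1: -1408/227
a_7 = 3: -5173/834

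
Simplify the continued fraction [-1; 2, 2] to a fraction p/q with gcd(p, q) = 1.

-3/5

Start with 2.
2 + 1/(2/1) = 2 + 1/2 = 5/2
-1 + 1/(5/2) = -1 + 2/5 = -3/5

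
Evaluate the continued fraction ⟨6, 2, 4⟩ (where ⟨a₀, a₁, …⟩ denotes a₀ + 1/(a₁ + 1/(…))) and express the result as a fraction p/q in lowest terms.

a_0 = 6: 6/1
a_1 = 2: 13/2
a_2 = 4: 58/9

58/9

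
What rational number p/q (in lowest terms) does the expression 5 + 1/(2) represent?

Start with 2.
5 + 1/(2/1) = 5 + 1/2 = 11/2

11/2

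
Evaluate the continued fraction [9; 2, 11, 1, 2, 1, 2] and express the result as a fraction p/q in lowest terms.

2550/269

Work from the innermost term outward:
Start with 2.
1 + 1/(2/1) = 1 + 1/2 = 3/2
2 + 1/(3/2) = 2 + 2/3 = 8/3
1 + 1/(8/3) = 1 + 3/8 = 11/8
11 + 1/(11/8) = 11 + 8/11 = 129/11
2 + 1/(129/11) = 2 + 11/129 = 269/129
9 + 1/(269/129) = 9 + 129/269 = 2550/269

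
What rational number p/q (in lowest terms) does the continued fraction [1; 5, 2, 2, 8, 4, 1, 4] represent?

Start with 4.
1 + 1/(4/1) = 1 + 1/4 = 5/4
4 + 1/(5/4) = 4 + 4/5 = 24/5
8 + 1/(24/5) = 8 + 5/24 = 197/24
2 + 1/(197/24) = 2 + 24/197 = 418/197
2 + 1/(418/197) = 2 + 197/418 = 1033/418
5 + 1/(1033/418) = 5 + 418/1033 = 5583/1033
1 + 1/(5583/1033) = 1 + 1033/5583 = 6616/5583

6616/5583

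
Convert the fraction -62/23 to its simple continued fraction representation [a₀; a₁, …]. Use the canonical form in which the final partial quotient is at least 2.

[-3; 3, 3, 2]

Apply division with remainder until the remainder is 0:
⌊-62/23⌋ = -3, remainder 7
⌊23/7⌋ = 3, remainder 2
⌊7/2⌋ = 3, remainder 1
⌊2/1⌋ = 2, remainder 0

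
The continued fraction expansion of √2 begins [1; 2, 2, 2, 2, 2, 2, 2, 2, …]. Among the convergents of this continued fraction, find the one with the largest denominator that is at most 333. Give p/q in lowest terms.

239/169

List convergents until the denominator exceeds the bound:
a_0 = 1: 1/1  (≤ bound)
a_1 = 2: 3/2  (≤ bound)
a_2 = 2: 7/5  (≤ bound)
a_3 = 2: 17/12  (≤ bound)
a_4 = 2: 41/29  (≤ bound)
a_5 = 2: 99/70  (≤ bound)
a_6 = 2: 239/169  (≤ bound)
a_7 = 2: 577/408  (> 333, stop)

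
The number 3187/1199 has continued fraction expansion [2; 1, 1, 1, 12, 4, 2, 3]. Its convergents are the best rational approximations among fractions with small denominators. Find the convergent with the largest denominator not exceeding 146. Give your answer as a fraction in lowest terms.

List convergents until the denominator exceeds the bound:
a_0 = 2: 2/1  (≤ bound)
a_1 = 1: 3/1  (≤ bound)
a_2 = 1: 5/2  (≤ bound)
a_3 = 1: 8/3  (≤ bound)
a_4 = 12: 101/38  (≤ bound)
a_5 = 4: 412/155  (> 146, stop)

101/38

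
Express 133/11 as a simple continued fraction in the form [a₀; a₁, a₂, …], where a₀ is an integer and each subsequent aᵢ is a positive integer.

[12; 11]

Repeatedly divide and take the remainder:
133 ÷ 11 → quotient 12, remainder 1
11 ÷ 1 → quotient 11, remainder 0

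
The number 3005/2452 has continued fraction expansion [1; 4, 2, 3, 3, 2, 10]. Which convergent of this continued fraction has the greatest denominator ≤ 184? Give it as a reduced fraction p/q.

125/102

List convergents until the denominator exceeds the bound:
a_0 = 1: 1/1  (≤ bound)
a_1 = 4: 5/4  (≤ bound)
a_2 = 2: 11/9  (≤ bound)
a_3 = 3: 38/31  (≤ bound)
a_4 = 3: 125/102  (≤ bound)
a_5 = 2: 288/235  (> 184, stop)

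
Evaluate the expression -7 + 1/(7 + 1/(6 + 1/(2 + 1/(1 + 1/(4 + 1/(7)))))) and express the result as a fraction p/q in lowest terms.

a_0 = -7: -7/1
a_1 = 7: -48/7
a_2 = 6: -295/43
a_3 = 2: -638/93
a_4 = 1: -933/136
a_5 = 4: -4370/637
a_6 = 7: -31523/4595

-31523/4595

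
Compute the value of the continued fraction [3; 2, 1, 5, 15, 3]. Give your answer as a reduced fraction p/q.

a_0 = 3: 3/1
a_1 = 2: 7/2
a_2 = 1: 10/3
a_3 = 5: 57/17
a_4 = 15: 865/258
a_5 = 3: 2652/791

2652/791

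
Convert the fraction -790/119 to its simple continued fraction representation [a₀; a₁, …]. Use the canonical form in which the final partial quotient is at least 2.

[-7; 2, 1, 3, 3, 3]

-790 ÷ 119 → quotient -7, remainder 43
119 ÷ 43 → quotient 2, remainder 33
43 ÷ 33 → quotient 1, remainder 10
33 ÷ 10 → quotient 3, remainder 3
10 ÷ 3 → quotient 3, remainder 1
3 ÷ 1 → quotient 3, remainder 0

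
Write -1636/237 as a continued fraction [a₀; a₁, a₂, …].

[-7; 10, 3, 3, 2]

⌊-1636/237⌋ = -7, remainder 23
⌊237/23⌋ = 10, remainder 7
⌊23/7⌋ = 3, remainder 2
⌊7/2⌋ = 3, remainder 1
⌊2/1⌋ = 2, remainder 0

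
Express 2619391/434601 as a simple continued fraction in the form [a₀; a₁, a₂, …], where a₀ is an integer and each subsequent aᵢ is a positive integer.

Repeatedly divide and take the remainder:
2619391 = 6·434601 + 11785, so a_0 = 6
434601 = 36·11785 + 10341, so a_1 = 36
11785 = 1·10341 + 1444, so a_2 = 1
10341 = 7·1444 + 233, so a_3 = 7
1444 = 6·233 + 46, so a_4 = 6
233 = 5·46 + 3, so a_5 = 5
46 = 15·3 + 1, so a_6 = 15
3 = 3·1 + 0, so a_7 = 3

[6; 36, 1, 7, 6, 5, 15, 3]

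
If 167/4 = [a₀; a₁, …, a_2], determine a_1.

1

167 = 41·4 + 3, so a_0 = 41
4 = 1·3 + 1, so a_1 = 1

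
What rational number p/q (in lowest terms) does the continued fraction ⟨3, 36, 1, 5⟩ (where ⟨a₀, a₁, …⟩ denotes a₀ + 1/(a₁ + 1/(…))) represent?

Use the convergent recurrence hₖ = aₖ·hₖ₋₁ + hₖ₋₂ (and likewise for the denominators kₖ):
a_0 = 3: 3/1
a_1 = 36: 109/36
a_2 = 1: 112/37
a_3 = 5: 669/221

669/221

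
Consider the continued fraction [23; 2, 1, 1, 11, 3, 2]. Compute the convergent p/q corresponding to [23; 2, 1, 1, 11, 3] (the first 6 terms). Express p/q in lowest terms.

Start with 3.
11 + 1/(3/1) = 11 + 1/3 = 34/3
1 + 1/(34/3) = 1 + 3/34 = 37/34
1 + 1/(37/34) = 1 + 34/37 = 71/37
2 + 1/(71/37) = 2 + 37/71 = 179/71
23 + 1/(179/71) = 23 + 71/179 = 4188/179

4188/179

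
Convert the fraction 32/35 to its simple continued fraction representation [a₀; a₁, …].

⌊32/35⌋ = 0, remainder 32
⌊35/32⌋ = 1, remainder 3
⌊32/3⌋ = 10, remainder 2
⌊3/2⌋ = 1, remainder 1
⌊2/1⌋ = 2, remainder 0

[0; 1, 10, 1, 2]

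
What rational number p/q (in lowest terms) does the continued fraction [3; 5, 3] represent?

51/16

Work from the innermost term outward:
Start with 3.
5 + 1/(3/1) = 5 + 1/3 = 16/3
3 + 1/(16/3) = 3 + 3/16 = 51/16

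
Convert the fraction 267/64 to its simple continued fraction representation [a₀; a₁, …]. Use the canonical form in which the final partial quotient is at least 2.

267 = 4·64 + 11, so a_0 = 4
64 = 5·11 + 9, so a_1 = 5
11 = 1·9 + 2, so a_2 = 1
9 = 4·2 + 1, so a_3 = 4
2 = 2·1 + 0, so a_4 = 2

[4; 5, 1, 4, 2]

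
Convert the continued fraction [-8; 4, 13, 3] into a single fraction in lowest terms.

-1264/163

Work from the innermost term outward:
Start with 3.
13 + 1/(3/1) = 13 + 1/3 = 40/3
4 + 1/(40/3) = 4 + 3/40 = 163/40
-8 + 1/(163/40) = -8 + 40/163 = -1264/163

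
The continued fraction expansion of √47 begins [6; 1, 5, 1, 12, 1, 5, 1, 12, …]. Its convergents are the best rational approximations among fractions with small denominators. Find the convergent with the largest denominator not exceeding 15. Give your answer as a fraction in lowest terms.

a_0 = 6: 6/1  (≤ bound)
a_1 = 1: 7/1  (≤ bound)
a_2 = 5: 41/6  (≤ bound)
a_3 = 1: 48/7  (≤ bound)
a_4 = 12: 617/90  (> 15, stop)

48/7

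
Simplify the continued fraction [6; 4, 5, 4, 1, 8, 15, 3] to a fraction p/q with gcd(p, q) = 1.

277534/44487

Start with 3.
15 + 1/(3/1) = 15 + 1/3 = 46/3
8 + 1/(46/3) = 8 + 3/46 = 371/46
1 + 1/(371/46) = 1 + 46/371 = 417/371
4 + 1/(417/371) = 4 + 371/417 = 2039/417
5 + 1/(2039/417) = 5 + 417/2039 = 10612/2039
4 + 1/(10612/2039) = 4 + 2039/10612 = 44487/10612
6 + 1/(44487/10612) = 6 + 10612/44487 = 277534/44487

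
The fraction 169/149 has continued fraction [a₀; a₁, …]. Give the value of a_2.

2

169 ÷ 149 → quotient 1, remainder 20
149 ÷ 20 → quotient 7, remainder 9
20 ÷ 9 → quotient 2, remainder 2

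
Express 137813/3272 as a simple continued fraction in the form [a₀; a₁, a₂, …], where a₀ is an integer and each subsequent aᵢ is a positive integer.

[42; 8, 2, 2, 3, 7, 3]

137813 = 42·3272 + 389, so a_0 = 42
3272 = 8·389 + 160, so a_1 = 8
389 = 2·160 + 69, so a_2 = 2
160 = 2·69 + 22, so a_3 = 2
69 = 3·22 + 3, so a_4 = 3
22 = 7·3 + 1, so a_5 = 7
3 = 3·1 + 0, so a_6 = 3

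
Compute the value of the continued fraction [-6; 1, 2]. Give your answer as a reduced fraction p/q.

Collapse the nested fraction from the inside out:
Start with 2.
1 + 1/(2/1) = 1 + 1/2 = 3/2
-6 + 1/(3/2) = -6 + 2/3 = -16/3

-16/3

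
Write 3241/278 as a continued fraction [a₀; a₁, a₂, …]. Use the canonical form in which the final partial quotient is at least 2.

[11; 1, 1, 1, 12, 1, 1, 3]

⌊3241/278⌋ = 11, remainder 183
⌊278/183⌋ = 1, remainder 95
⌊183/95⌋ = 1, remainder 88
⌊95/88⌋ = 1, remainder 7
⌊88/7⌋ = 12, remainder 4
⌊7/4⌋ = 1, remainder 3
⌊4/3⌋ = 1, remainder 1
⌊3/1⌋ = 3, remainder 0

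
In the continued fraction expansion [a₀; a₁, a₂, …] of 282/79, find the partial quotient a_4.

Repeatedly divide and take the remainder:
⌊282/79⌋ = 3, remainder 45
⌊79/45⌋ = 1, remainder 34
⌊45/34⌋ = 1, remainder 11
⌊34/11⌋ = 3, remainder 1
⌊11/1⌋ = 11, remainder 0

11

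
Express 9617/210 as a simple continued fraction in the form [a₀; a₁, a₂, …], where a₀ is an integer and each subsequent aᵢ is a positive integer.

[45; 1, 3, 1, 7, 1, 1, 2]

⌊9617/210⌋ = 45, remainder 167
⌊210/167⌋ = 1, remainder 43
⌊167/43⌋ = 3, remainder 38
⌊43/38⌋ = 1, remainder 5
⌊38/5⌋ = 7, remainder 3
⌊5/3⌋ = 1, remainder 2
⌊3/2⌋ = 1, remainder 1
⌊2/1⌋ = 2, remainder 0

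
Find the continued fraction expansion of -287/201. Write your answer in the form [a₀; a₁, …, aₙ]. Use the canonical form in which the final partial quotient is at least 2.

[-2; 1, 1, 2, 1, 28]

-287 = -2·201 + 115, so a_0 = -2
201 = 1·115 + 86, so a_1 = 1
115 = 1·86 + 29, so a_2 = 1
86 = 2·29 + 28, so a_3 = 2
29 = 1·28 + 1, so a_4 = 1
28 = 28·1 + 0, so a_5 = 28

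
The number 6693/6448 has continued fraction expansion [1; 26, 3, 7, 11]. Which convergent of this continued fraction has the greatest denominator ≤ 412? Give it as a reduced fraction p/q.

82/79

List convergents until the denominator exceeds the bound:
a_0 = 1: 1/1  (≤ bound)
a_1 = 26: 27/26  (≤ bound)
a_2 = 3: 82/79  (≤ bound)
a_3 = 7: 601/579  (> 412, stop)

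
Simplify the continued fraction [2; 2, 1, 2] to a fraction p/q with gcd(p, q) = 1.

Start with 2.
1 + 1/(2/1) = 1 + 1/2 = 3/2
2 + 1/(3/2) = 2 + 2/3 = 8/3
2 + 1/(8/3) = 2 + 3/8 = 19/8

19/8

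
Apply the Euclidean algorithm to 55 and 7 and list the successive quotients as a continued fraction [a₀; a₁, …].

[7; 1, 6]

⌊55/7⌋ = 7, remainder 6
⌊7/6⌋ = 1, remainder 1
⌊6/1⌋ = 6, remainder 0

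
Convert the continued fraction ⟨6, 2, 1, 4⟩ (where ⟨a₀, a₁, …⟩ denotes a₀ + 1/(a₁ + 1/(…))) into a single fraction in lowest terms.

89/14

Build up convergents one term at a time:
a_0 = 6: 6/1
a_1 = 2: 13/2
a_2 = 1: 19/3
a_3 = 4: 89/14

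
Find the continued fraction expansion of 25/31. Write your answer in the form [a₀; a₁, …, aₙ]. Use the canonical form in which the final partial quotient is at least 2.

25 = 0·31 + 25, so a_0 = 0
31 = 1·25 + 6, so a_1 = 1
25 = 4·6 + 1, so a_2 = 4
6 = 6·1 + 0, so a_3 = 6

[0; 1, 4, 6]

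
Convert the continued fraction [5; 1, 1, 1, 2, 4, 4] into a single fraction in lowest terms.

Start with 4.
4 + 1/(4/1) = 4 + 1/4 = 17/4
2 + 1/(17/4) = 2 + 4/17 = 38/17
1 + 1/(38/17) = 1 + 17/38 = 55/38
1 + 1/(55/38) = 1 + 38/55 = 93/55
1 + 1/(93/55) = 1 + 55/93 = 148/93
5 + 1/(148/93) = 5 + 93/148 = 833/148

833/148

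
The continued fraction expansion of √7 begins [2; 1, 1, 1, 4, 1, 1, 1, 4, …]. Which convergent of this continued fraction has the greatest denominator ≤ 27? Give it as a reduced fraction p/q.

List convergents until the denominator exceeds the bound:
a_0 = 2: 2/1  (≤ bound)
a_1 = 1: 3/1  (≤ bound)
a_2 = 1: 5/2  (≤ bound)
a_3 = 1: 8/3  (≤ bound)
a_4 = 4: 37/14  (≤ bound)
a_5 = 1: 45/17  (≤ bound)
a_6 = 1: 82/31  (> 27, stop)

45/17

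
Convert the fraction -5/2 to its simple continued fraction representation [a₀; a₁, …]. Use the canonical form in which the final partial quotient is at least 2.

[-3; 2]

-5 = -3·2 + 1, so a_0 = -3
2 = 2·1 + 0, so a_1 = 2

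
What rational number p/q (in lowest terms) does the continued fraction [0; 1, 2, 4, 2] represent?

20/29

Start with 2.
4 + 1/(2/1) = 4 + 1/2 = 9/2
2 + 1/(9/2) = 2 + 2/9 = 20/9
1 + 1/(20/9) = 1 + 9/20 = 29/20
0 + 1/(29/20) = 0 + 20/29 = 20/29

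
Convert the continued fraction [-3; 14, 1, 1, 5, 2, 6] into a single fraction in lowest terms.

-6607/2254

a_0 = -3: -3/1
a_1 = 14: -41/14
a_2 = 1: -44/15
a_3 = 1: -85/29
a_4 = 5: -469/160
a_5 = 2: -1023/349
a_6 = 6: -6607/2254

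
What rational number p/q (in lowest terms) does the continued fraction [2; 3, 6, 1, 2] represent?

a_0 = 2: 2/1
a_1 = 3: 7/3
a_2 = 6: 44/19
a_3 = 1: 51/22
a_4 = 2: 146/63

146/63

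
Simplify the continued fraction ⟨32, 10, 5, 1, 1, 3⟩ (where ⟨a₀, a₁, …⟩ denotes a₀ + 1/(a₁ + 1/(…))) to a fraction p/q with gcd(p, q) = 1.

Build up convergents one term at a time:
a_0 = 32: 32/1
a_1 = 10: 321/10
a_2 = 5: 1637/51
a_3 = 1: 1958/61
a_4 = 1: 3595/112
a_5 = 3: 12743/397

12743/397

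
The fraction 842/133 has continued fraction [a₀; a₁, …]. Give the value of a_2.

44

Run the Euclidean algorithm, recording each quotient:
842 ÷ 133 → quotient 6, remainder 44
133 ÷ 44 → quotient 3, remainder 1
44 ÷ 1 → quotient 44, remainder 0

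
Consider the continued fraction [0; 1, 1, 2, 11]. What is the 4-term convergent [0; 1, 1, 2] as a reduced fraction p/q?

3/5

a_0 = 0: 0/1
a_1 = 1: 1/1
a_2 = 1: 1/2
a_3 = 2: 3/5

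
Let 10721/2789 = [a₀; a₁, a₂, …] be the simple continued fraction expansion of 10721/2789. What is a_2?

10721 ÷ 2789 → quotient 3, remainder 2354
2789 ÷ 2354 → quotient 1, remainder 435
2354 ÷ 435 → quotient 5, remainder 179

5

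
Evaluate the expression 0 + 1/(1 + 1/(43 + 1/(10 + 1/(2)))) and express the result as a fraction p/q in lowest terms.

905/926

Work from the innermost term outward:
Start with 2.
10 + 1/(2/1) = 10 + 1/2 = 21/2
43 + 1/(21/2) = 43 + 2/21 = 905/21
1 + 1/(905/21) = 1 + 21/905 = 926/905
0 + 1/(926/905) = 0 + 905/926 = 905/926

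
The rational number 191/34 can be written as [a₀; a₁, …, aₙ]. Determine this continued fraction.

[5; 1, 1, 1, 1, 1, 1, 2]

Run the Euclidean algorithm, recording each quotient:
191 ÷ 34 → quotient 5, remainder 21
34 ÷ 21 → quotient 1, remainder 13
21 ÷ 13 → quotient 1, remainder 8
13 ÷ 8 → quotient 1, remainder 5
8 ÷ 5 → quotient 1, remainder 3
5 ÷ 3 → quotient 1, remainder 2
3 ÷ 2 → quotient 1, remainder 1
2 ÷ 1 → quotient 2, remainder 0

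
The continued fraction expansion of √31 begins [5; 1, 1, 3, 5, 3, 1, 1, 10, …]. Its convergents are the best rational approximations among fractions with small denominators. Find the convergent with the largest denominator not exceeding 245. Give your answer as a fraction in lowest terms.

List convergents until the denominator exceeds the bound:
a_0 = 5: 5/1  (≤ bound)
a_1 = 1: 6/1  (≤ bound)
a_2 = 1: 11/2  (≤ bound)
a_3 = 3: 39/7  (≤ bound)
a_4 = 5: 206/37  (≤ bound)
a_5 = 3: 657/118  (≤ bound)
a_6 = 1: 863/155  (≤ bound)
a_7 = 1: 1520/273  (> 245, stop)

863/155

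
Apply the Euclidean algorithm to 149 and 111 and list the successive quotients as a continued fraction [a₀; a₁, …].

149 ÷ 111 → quotient 1, remainder 38
111 ÷ 38 → quotient 2, remainder 35
38 ÷ 35 → quotient 1, remainder 3
35 ÷ 3 → quotient 11, remainder 2
3 ÷ 2 → quotient 1, remainder 1
2 ÷ 1 → quotient 2, remainder 0

[1; 2, 1, 11, 1, 2]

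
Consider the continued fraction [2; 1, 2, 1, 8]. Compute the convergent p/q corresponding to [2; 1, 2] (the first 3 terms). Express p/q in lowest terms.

Build up convergents one term at a time:
a_0 = 2: 2/1
a_1 = 1: 3/1
a_2 = 2: 8/3

8/3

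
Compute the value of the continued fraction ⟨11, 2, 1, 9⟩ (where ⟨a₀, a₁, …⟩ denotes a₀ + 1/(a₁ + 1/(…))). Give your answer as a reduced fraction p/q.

Start with 9.
1 + 1/(9/1) = 1 + 1/9 = 10/9
2 + 1/(10/9) = 2 + 9/10 = 29/10
11 + 1/(29/10) = 11 + 10/29 = 329/29

329/29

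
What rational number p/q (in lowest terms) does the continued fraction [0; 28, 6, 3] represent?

19/535

Use the convergent recurrence hₖ = aₖ·hₖ₋₁ + hₖ₋₂ (and likewise for the denominators kₖ):
a_0 = 0: 0/1
a_1 = 28: 1/28
a_2 = 6: 6/169
a_3 = 3: 19/535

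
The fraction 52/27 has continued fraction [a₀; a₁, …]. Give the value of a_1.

⌊52/27⌋ = 1, remainder 25
⌊27/25⌋ = 1, remainder 2

1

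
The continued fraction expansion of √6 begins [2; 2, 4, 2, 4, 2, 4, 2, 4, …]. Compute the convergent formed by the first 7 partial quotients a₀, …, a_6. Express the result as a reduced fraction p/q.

2158/881

Start with 4.
2 + 1/(4/1) = 2 + 1/4 = 9/4
4 + 1/(9/4) = 4 + 4/9 = 40/9
2 + 1/(40/9) = 2 + 9/40 = 89/40
4 + 1/(89/40) = 4 + 40/89 = 396/89
2 + 1/(396/89) = 2 + 89/396 = 881/396
2 + 1/(881/396) = 2 + 396/881 = 2158/881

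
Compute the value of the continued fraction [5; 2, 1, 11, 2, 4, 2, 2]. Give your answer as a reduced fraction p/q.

9515/1781

a_0 = 5: 5/1
a_1 = 2: 11/2
a_2 = 1: 16/3
a_3 = 11: 187/35
a_4 = 2: 390/73
a_5 = 4: 1747/327
a_6 = 2: 3884/727
a_7 = 2: 9515/1781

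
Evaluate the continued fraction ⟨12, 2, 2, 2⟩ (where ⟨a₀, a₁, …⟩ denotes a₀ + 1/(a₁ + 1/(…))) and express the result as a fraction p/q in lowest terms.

Starting at the tail and folding back:
Start with 2.
2 + 1/(2/1) = 2 + 1/2 = 5/2
2 + 1/(5/2) = 2 + 2/5 = 12/5
12 + 1/(12/5) = 12 + 5/12 = 149/12

149/12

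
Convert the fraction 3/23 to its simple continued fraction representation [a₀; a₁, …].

[0; 7, 1, 2]

Apply division with remainder until the remainder is 0:
⌊3/23⌋ = 0, remainder 3
⌊23/3⌋ = 7, remainder 2
⌊3/2⌋ = 1, remainder 1
⌊2/1⌋ = 2, remainder 0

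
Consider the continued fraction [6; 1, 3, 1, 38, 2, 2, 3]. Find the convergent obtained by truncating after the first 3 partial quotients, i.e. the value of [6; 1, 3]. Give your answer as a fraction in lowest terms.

Compute successive convergents:
a_0 = 6: 6/1
a_1 = 1: 7/1
a_2 = 3: 27/4

27/4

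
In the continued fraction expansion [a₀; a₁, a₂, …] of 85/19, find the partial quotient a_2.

9

Repeatedly divide and take the remainder:
⌊85/19⌋ = 4, remainder 9
⌊19/9⌋ = 2, remainder 1
⌊9/1⌋ = 9, remainder 0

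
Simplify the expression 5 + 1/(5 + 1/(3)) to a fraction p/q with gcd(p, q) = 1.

Starting at the tail and folding back:
Start with 3.
5 + 1/(3/1) = 5 + 1/3 = 16/3
5 + 1/(16/3) = 5 + 3/16 = 83/16

83/16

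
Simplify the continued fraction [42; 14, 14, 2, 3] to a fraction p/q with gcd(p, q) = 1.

59783/1421

Start with 3.
2 + 1/(3/1) = 2 + 1/3 = 7/3
14 + 1/(7/3) = 14 + 3/7 = 101/7
14 + 1/(101/7) = 14 + 7/101 = 1421/101
42 + 1/(1421/101) = 42 + 101/1421 = 59783/1421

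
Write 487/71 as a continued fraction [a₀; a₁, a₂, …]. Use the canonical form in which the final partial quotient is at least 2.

[6; 1, 6, 10]

Apply division with remainder until the remainder is 0:
487 = 6·71 + 61, so a_0 = 6
71 = 1·61 + 10, so a_1 = 1
61 = 6·10 + 1, so a_2 = 6
10 = 10·1 + 0, so a_3 = 10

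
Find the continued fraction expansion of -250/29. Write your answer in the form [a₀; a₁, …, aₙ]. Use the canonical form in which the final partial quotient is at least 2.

[-9; 2, 1, 1, 1, 3]

-250 = -9·29 + 11, so a_0 = -9
29 = 2·11 + 7, so a_1 = 2
11 = 1·7 + 4, so a_2 = 1
7 = 1·4 + 3, so a_3 = 1
4 = 1·3 + 1, so a_4 = 1
3 = 3·1 + 0, so a_5 = 3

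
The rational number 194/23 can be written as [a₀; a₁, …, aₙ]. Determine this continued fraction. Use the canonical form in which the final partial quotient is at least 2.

[8; 2, 3, 3]

Run the Euclidean algorithm, recording each quotient:
194 ÷ 23 → quotient 8, remainder 10
23 ÷ 10 → quotient 2, remainder 3
10 ÷ 3 → quotient 3, remainder 1
3 ÷ 1 → quotient 3, remainder 0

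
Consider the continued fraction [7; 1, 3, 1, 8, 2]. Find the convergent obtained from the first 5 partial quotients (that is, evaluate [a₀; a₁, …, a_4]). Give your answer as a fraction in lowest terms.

a_0 = 7: 7/1
a_1 = 1: 8/1
a_2 = 3: 31/4
a_3 = 1: 39/5
a_4 = 8: 343/44

343/44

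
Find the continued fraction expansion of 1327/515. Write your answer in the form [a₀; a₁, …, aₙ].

1327 ÷ 515 → quotient 2, remainder 297
515 ÷ 297 → quotient 1, remainder 218
297 ÷ 218 → quotient 1, remainder 79
218 ÷ 79 → quotient 2, remainder 60
79 ÷ 60 → quotient 1, remainder 19
60 ÷ 19 → quotient 3, remainder 3
19 ÷ 3 → quotient 6, remainder 1
3 ÷ 1 → quotient 3, remainder 0

[2; 1, 1, 2, 1, 3, 6, 3]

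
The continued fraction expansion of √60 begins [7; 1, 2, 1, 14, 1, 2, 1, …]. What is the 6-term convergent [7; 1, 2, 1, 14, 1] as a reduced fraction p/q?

488/63

Start with 1.
14 + 1/(1/1) = 14 + 1/1 = 15/1
1 + 1/(15/1) = 1 + 1/15 = 16/15
2 + 1/(16/15) = 2 + 15/16 = 47/16
1 + 1/(47/16) = 1 + 16/47 = 63/47
7 + 1/(63/47) = 7 + 47/63 = 488/63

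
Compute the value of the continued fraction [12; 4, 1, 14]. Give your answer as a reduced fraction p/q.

903/74

Start with 14.
1 + 1/(14/1) = 1 + 1/14 = 15/14
4 + 1/(15/14) = 4 + 14/15 = 74/15
12 + 1/(74/15) = 12 + 15/74 = 903/74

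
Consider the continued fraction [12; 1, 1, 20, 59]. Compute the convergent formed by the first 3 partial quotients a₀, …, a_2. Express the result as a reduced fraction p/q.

Starting at the tail and folding back:
Start with 1.
1 + 1/(1/1) = 1 + 1/1 = 2/1
12 + 1/(2/1) = 12 + 1/2 = 25/2

25/2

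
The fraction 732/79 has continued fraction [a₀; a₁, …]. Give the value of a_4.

5

⌊732/79⌋ = 9, remainder 21
⌊79/21⌋ = 3, remainder 16
⌊21/16⌋ = 1, remainder 5
⌊16/5⌋ = 3, remainder 1
⌊5/1⌋ = 5, remainder 0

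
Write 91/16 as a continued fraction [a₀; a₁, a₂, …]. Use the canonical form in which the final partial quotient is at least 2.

[5; 1, 2, 5]

Apply division with remainder until the remainder is 0:
91 = 5·16 + 11, so a_0 = 5
16 = 1·11 + 5, so a_1 = 1
11 = 2·5 + 1, so a_2 = 2
5 = 5·1 + 0, so a_3 = 5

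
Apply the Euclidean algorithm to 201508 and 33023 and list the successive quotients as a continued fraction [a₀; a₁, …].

Run the Euclidean algorithm, recording each quotient:
201508 ÷ 33023 → quotient 6, remainder 3370
33023 ÷ 3370 → quotient 9, remainder 2693
3370 ÷ 2693 → quotient 1, remainder 677
2693 ÷ 677 → quotient 3, remainder 662
677 ÷ 662 → quotient 1, remainder 15
662 ÷ 15 → quotient 44, remainder 2
15 ÷ 2 → quotient 7, remainder 1
2 ÷ 1 → quotient 2, remainder 0

[6; 9, 1, 3, 1, 44, 7, 2]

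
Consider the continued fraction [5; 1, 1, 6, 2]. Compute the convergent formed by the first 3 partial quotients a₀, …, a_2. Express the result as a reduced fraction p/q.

11/2

a_0 = 5: 5/1
a_1 = 1: 6/1
a_2 = 1: 11/2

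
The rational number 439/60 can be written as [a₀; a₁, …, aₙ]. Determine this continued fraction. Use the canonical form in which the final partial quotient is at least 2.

Run the Euclidean algorithm, recording each quotient:
439 = 7·60 + 19, so a_0 = 7
60 = 3·19 + 3, so a_1 = 3
19 = 6·3 + 1, so a_2 = 6
3 = 3·1 + 0, so a_3 = 3

[7; 3, 6, 3]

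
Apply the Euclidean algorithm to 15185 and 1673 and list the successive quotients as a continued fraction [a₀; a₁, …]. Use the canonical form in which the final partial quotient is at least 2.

Run the Euclidean algorithm, recording each quotient:
15185 ÷ 1673 → quotient 9, remainder 128
1673 ÷ 128 → quotient 13, remainder 9
128 ÷ 9 → quotient 14, remainder 2
9 ÷ 2 → quotient 4, remainder 1
2 ÷ 1 → quotient 2, remainder 0

[9; 13, 14, 4, 2]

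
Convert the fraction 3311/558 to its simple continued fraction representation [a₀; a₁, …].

[5; 1, 14, 12, 3]

Repeatedly divide and take the remainder:
3311 = 5·558 + 521, so a_0 = 5
558 = 1·521 + 37, so a_1 = 1
521 = 14·37 + 3, so a_2 = 14
37 = 12·3 + 1, so a_3 = 12
3 = 3·1 + 0, so a_4 = 3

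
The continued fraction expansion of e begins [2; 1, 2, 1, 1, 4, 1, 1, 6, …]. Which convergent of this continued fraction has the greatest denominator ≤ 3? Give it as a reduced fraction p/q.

a_0 = 2: 2/1  (≤ bound)
a_1 = 1: 3/1  (≤ bound)
a_2 = 2: 8/3  (≤ bound)
a_3 = 1: 11/4  (> 3, stop)

8/3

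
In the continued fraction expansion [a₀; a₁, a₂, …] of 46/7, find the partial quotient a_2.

1

Run the Euclidean algorithm, recording each quotient:
⌊46/7⌋ = 6, remainder 4
⌊7/4⌋ = 1, remainder 3
⌊4/3⌋ = 1, remainder 1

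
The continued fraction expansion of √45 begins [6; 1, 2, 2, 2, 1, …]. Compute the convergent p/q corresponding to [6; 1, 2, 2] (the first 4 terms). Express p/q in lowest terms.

47/7

a_0 = 6: 6/1
a_1 = 1: 7/1
a_2 = 2: 20/3
a_3 = 2: 47/7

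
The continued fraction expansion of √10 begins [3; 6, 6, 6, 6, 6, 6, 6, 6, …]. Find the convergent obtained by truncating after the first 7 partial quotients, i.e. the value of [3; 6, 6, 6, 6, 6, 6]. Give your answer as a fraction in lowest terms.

a_0 = 3: 3/1
a_1 = 6: 19/6
a_2 = 6: 117/37
a_3 = 6: 721/228
a_4 = 6: 4443/1405
a_5 = 6: 27379/8658
a_6 = 6: 168717/53353

168717/53353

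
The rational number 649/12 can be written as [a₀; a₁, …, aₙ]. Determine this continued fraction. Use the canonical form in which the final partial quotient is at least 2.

649 = 54·12 + 1, so a_0 = 54
12 = 12·1 + 0, so a_1 = 12

[54; 12]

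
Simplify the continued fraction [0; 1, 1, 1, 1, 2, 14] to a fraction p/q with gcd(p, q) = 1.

115/187

Start with 14.
2 + 1/(14/1) = 2 + 1/14 = 29/14
1 + 1/(29/14) = 1 + 14/29 = 43/29
1 + 1/(43/29) = 1 + 29/43 = 72/43
1 + 1/(72/43) = 1 + 43/72 = 115/72
1 + 1/(115/72) = 1 + 72/115 = 187/115
0 + 1/(187/115) = 0 + 115/187 = 115/187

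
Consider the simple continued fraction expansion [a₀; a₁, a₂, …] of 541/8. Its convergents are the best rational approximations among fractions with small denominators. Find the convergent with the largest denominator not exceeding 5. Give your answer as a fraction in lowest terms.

List convergents until the denominator exceeds the bound:
a_0 = 67: 67/1  (≤ bound)
a_1 = 1: 68/1  (≤ bound)
a_2 = 1: 135/2  (≤ bound)
a_3 = 1: 203/3  (≤ bound)
a_4 = 2: 541/8  (> 5, stop)

203/3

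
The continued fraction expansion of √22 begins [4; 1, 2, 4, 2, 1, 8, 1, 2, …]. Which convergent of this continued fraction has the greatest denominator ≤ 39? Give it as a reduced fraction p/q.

List convergents until the denominator exceeds the bound:
a_0 = 4: 4/1  (≤ bound)
a_1 = 1: 5/1  (≤ bound)
a_2 = 2: 14/3  (≤ bound)
a_3 = 4: 61/13  (≤ bound)
a_4 = 2: 136/29  (≤ bound)
a_5 = 1: 197/42  (> 39, stop)

136/29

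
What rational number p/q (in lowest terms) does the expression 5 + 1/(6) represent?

a_0 = 5: 5/1
a_1 = 6: 31/6

31/6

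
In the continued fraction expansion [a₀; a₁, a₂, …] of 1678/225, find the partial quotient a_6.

Apply division with remainder until the remainder is 0:
⌊1678/225⌋ = 7, remainder 103
⌊225/103⌋ = 2, remainder 19
⌊103/19⌋ = 5, remainder 8
⌊19/8⌋ = 2, remainder 3
⌊8/3⌋ = 2, remainder 2
⌊3/2⌋ = 1, remainder 1
⌊2/1⌋ = 2, remainder 0

2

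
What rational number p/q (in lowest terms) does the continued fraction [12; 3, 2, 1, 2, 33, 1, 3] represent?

Use the convergent recurrence hₖ = aₖ·hₖ₋₁ + hₖ₋₂ (and likewise for the denominators kₖ):
a_0 = 12: 12/1
a_1 = 3: 37/3
a_2 = 2: 86/7
a_3 = 1: 123/10
a_4 = 2: 332/27
a_5 = 33: 11079/901
a_6 = 1: 11411/928
a_7 = 3: 45312/3685

45312/3685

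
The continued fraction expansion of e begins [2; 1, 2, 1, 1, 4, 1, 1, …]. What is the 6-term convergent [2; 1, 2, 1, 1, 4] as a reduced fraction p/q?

a_0 = 2: 2/1
a_1 = 1: 3/1
a_2 = 2: 8/3
a_3 = 1: 11/4
a_4 = 1: 19/7
a_5 = 4: 87/32

87/32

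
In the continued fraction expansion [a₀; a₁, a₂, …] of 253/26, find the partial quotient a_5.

⌊253/26⌋ = 9, remainder 19
⌊26/19⌋ = 1, remainder 7
⌊19/7⌋ = 2, remainder 5
⌊7/5⌋ = 1, remainder 2
⌊5/2⌋ = 2, remainder 1
⌊2/1⌋ = 2, remainder 0

2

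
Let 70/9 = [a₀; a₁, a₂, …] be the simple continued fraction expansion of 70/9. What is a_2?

3

70 ÷ 9 → quotient 7, remainder 7
9 ÷ 7 → quotient 1, remainder 2
7 ÷ 2 → quotient 3, remainder 1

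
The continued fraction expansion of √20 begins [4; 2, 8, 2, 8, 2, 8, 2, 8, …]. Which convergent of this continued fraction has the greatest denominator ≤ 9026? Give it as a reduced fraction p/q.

a_0 = 4: 4/1  (≤ bound)
a_1 = 2: 9/2  (≤ bound)
a_2 = 8: 76/17  (≤ bound)
a_3 = 2: 161/36  (≤ bound)
a_4 = 8: 1364/305  (≤ bound)
a_5 = 2: 2889/646  (≤ bound)
a_6 = 8: 24476/5473  (≤ bound)
a_7 = 2: 51841/11592  (> 9026, stop)

24476/5473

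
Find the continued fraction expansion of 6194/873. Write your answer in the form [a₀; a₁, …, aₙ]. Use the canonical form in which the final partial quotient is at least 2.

[7; 10, 1, 1, 13, 3]

6194 = 7·873 + 83, so a_0 = 7
873 = 10·83 + 43, so a_1 = 10
83 = 1·43 + 40, so a_2 = 1
43 = 1·40 + 3, so a_3 = 1
40 = 13·3 + 1, so a_4 = 13
3 = 3·1 + 0, so a_5 = 3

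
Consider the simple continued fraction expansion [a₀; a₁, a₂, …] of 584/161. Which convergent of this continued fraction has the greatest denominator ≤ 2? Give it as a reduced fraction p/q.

List convergents until the denominator exceeds the bound:
a_0 = 3: 3/1  (≤ bound)
a_1 = 1: 4/1  (≤ bound)
a_2 = 1: 7/2  (≤ bound)
a_3 = 1: 11/3  (> 2, stop)

7/2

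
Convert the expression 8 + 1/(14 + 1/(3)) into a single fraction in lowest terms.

Collapse the nested fraction from the inside out:
Start with 3.
14 + 1/(3/1) = 14 + 1/3 = 43/3
8 + 1/(43/3) = 8 + 3/43 = 347/43

347/43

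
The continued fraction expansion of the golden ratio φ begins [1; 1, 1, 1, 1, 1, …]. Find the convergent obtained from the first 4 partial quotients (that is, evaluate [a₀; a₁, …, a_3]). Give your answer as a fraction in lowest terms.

Collapse the nested fraction from the inside out:
Start with 1.
1 + 1/(1/1) = 1 + 1/1 = 2/1
1 + 1/(2/1) = 1 + 1/2 = 3/2
1 + 1/(3/2) = 1 + 2/3 = 5/3

5/3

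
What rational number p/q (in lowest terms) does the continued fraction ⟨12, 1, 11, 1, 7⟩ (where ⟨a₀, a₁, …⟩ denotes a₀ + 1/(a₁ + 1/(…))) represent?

Start with 7.
1 + 1/(7/1) = 1 + 1/7 = 8/7
11 + 1/(8/7) = 11 + 7/8 = 95/8
1 + 1/(95/8) = 1 + 8/95 = 103/95
12 + 1/(103/95) = 12 + 95/103 = 1331/103

1331/103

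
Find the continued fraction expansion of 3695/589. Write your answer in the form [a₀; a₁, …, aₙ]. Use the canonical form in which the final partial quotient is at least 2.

3695 ÷ 589 → quotient 6, remainder 161
589 ÷ 161 → quotient 3, remainder 106
161 ÷ 106 → quotient 1, remainder 55
106 ÷ 55 → quotient 1, remainder 51
55 ÷ 51 → quotient 1, remainder 4
51 ÷ 4 → quotient 12, remainder 3
4 ÷ 3 → quotient 1, remainder 1
3 ÷ 1 → quotient 3, remainder 0

[6; 3, 1, 1, 1, 12, 1, 3]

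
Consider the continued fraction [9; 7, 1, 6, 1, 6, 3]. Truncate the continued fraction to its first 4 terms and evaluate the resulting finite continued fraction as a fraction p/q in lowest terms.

502/55

Start with 6.
1 + 1/(6/1) = 1 + 1/6 = 7/6
7 + 1/(7/6) = 7 + 6/7 = 55/7
9 + 1/(55/7) = 9 + 7/55 = 502/55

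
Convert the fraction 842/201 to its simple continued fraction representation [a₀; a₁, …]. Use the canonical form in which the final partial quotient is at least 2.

842 ÷ 201 → quotient 4, remainder 38
201 ÷ 38 → quotient 5, remainder 11
38 ÷ 11 → quotient 3, remainder 5
11 ÷ 5 → quotient 2, remainder 1
5 ÷ 1 → quotient 5, remainder 0

[4; 5, 3, 2, 5]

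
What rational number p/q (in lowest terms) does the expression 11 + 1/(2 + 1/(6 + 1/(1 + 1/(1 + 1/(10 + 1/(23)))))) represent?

78107/6813

a_0 = 11: 11/1
a_1 = 2: 23/2
a_2 = 6: 149/13
a_3 = 1: 172/15
a_4 = 1: 321/28
a_5 = 10: 3382/295
a_6 = 23: 78107/6813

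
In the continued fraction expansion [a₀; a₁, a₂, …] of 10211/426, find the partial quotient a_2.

⌊10211/426⌋ = 23, remainder 413
⌊426/413⌋ = 1, remainder 13
⌊413/13⌋ = 31, remainder 10

31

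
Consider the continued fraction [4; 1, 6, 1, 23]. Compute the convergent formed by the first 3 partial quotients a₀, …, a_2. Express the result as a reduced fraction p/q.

Start with 6.
1 + 1/(6/1) = 1 + 1/6 = 7/6
4 + 1/(7/6) = 4 + 6/7 = 34/7

34/7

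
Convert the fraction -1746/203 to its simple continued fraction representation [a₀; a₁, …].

Repeatedly divide and take the remainder:
-1746 ÷ 203 → quotient -9, remainder 81
203 ÷ 81 → quotient 2, remainder 41
81 ÷ 41 → quotient 1, remainder 40
41 ÷ 40 → quotient 1, remainder 1
40 ÷ 1 → quotient 40, remainder 0

[-9; 2, 1, 1, 40]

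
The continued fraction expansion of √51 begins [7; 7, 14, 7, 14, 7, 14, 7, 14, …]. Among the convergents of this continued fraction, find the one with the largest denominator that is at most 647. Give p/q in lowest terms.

707/99

a_0 = 7: 7/1  (≤ bound)
a_1 = 7: 50/7  (≤ bound)
a_2 = 14: 707/99  (≤ bound)
a_3 = 7: 4999/700  (> 647, stop)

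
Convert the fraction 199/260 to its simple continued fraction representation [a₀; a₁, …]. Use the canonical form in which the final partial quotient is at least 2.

[0; 1, 3, 3, 1, 4, 3]

Repeatedly divide and take the remainder:
199 ÷ 260 → quotient 0, remainder 199
260 ÷ 199 → quotient 1, remainder 61
199 ÷ 61 → quotient 3, remainder 16
61 ÷ 16 → quotient 3, remainder 13
16 ÷ 13 → quotient 1, remainder 3
13 ÷ 3 → quotient 4, remainder 1
3 ÷ 1 → quotient 3, remainder 0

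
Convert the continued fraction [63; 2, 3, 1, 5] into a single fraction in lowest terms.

Collapse the nested fraction from the inside out:
Start with 5.
1 + 1/(5/1) = 1 + 1/5 = 6/5
3 + 1/(6/5) = 3 + 5/6 = 23/6
2 + 1/(23/6) = 2 + 6/23 = 52/23
63 + 1/(52/23) = 63 + 23/52 = 3299/52

3299/52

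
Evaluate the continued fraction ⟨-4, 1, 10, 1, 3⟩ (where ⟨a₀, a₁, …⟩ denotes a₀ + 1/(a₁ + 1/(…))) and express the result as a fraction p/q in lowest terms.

-145/47

a_0 = -4: -4/1
a_1 = 1: -3/1
a_2 = 10: -34/11
a_3 = 1: -37/12
a_4 = 3: -145/47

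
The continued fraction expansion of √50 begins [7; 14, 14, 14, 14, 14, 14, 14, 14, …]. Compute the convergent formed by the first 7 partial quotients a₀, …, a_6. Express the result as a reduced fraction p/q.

Start with 14.
14 + 1/(14/1) = 14 + 1/14 = 197/14
14 + 1/(197/14) = 14 + 14/197 = 2772/197
14 + 1/(2772/197) = 14 + 197/2772 = 39005/2772
14 + 1/(39005/2772) = 14 + 2772/39005 = 548842/39005
14 + 1/(548842/39005) = 14 + 39005/548842 = 7722793/548842
7 + 1/(7722793/548842) = 7 + 548842/7722793 = 54608393/7722793

54608393/7722793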